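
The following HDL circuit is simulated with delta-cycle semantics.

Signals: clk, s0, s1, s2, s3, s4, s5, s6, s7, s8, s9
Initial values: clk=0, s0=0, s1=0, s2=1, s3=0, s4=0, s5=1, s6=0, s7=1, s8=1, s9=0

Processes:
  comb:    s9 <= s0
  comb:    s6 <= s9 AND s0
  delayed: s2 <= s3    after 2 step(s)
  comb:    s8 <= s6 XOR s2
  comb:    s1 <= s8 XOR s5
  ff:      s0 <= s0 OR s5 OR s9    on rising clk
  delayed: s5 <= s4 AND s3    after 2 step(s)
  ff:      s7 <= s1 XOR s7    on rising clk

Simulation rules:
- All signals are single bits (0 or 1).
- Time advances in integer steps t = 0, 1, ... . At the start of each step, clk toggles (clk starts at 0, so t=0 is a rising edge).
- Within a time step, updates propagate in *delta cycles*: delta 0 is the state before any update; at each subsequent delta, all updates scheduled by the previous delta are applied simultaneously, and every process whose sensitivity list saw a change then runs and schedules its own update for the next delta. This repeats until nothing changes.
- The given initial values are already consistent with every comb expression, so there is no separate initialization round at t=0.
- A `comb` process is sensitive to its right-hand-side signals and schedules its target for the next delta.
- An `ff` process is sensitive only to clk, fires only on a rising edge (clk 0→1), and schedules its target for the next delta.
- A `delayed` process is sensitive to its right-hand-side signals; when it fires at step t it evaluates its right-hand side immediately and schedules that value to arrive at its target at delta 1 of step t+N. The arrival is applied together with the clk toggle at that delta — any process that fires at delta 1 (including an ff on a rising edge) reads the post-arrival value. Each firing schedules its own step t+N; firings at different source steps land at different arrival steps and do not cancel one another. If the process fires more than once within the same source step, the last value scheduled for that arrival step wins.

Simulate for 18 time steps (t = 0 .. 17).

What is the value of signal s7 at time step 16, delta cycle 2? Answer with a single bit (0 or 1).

t0.Δ0 s6=0 s1=0 s5=1 s4=0 s3=0 s2=1 s8=1 s0=0 s7=1 clk=0 s9=0
t0.Δ1 s6=0 s1=0 s5=1 s4=0 s3=0 s2=1 s8=1 s0=0 s7=1 clk=1 s9=0
t0.Δ2 s6=0 s1=0 s5=1 s4=0 s3=0 s2=1 s8=1 s0=1 s7=1 clk=1 s9=0
t0.Δ3 s6=0 s1=0 s5=1 s4=0 s3=0 s2=1 s8=1 s0=1 s7=1 clk=1 s9=1
t0.Δ4 s6=1 s1=0 s5=1 s4=0 s3=0 s2=1 s8=1 s0=1 s7=1 clk=1 s9=1
t0.Δ5 s6=1 s1=0 s5=1 s4=0 s3=0 s2=1 s8=0 s0=1 s7=1 clk=1 s9=1
t0.Δ6 s6=1 s1=1 s5=1 s4=0 s3=0 s2=1 s8=0 s0=1 s7=1 clk=1 s9=1
t1.Δ0 s6=1 s1=1 s5=1 s4=0 s3=0 s2=1 s8=0 s0=1 s7=1 clk=1 s9=1
t1.Δ1 s6=1 s1=1 s5=1 s4=0 s3=0 s2=1 s8=0 s0=1 s7=1 clk=0 s9=1
t2.Δ0 s6=1 s1=1 s5=1 s4=0 s3=0 s2=1 s8=0 s0=1 s7=1 clk=0 s9=1
t2.Δ1 s6=1 s1=1 s5=1 s4=0 s3=0 s2=1 s8=0 s0=1 s7=1 clk=1 s9=1
t2.Δ2 s6=1 s1=1 s5=1 s4=0 s3=0 s2=1 s8=0 s0=1 s7=0 clk=1 s9=1
t3.Δ0 s6=1 s1=1 s5=1 s4=0 s3=0 s2=1 s8=0 s0=1 s7=0 clk=1 s9=1
t3.Δ1 s6=1 s1=1 s5=1 s4=0 s3=0 s2=1 s8=0 s0=1 s7=0 clk=0 s9=1
t4.Δ0 s6=1 s1=1 s5=1 s4=0 s3=0 s2=1 s8=0 s0=1 s7=0 clk=0 s9=1
t4.Δ1 s6=1 s1=1 s5=1 s4=0 s3=0 s2=1 s8=0 s0=1 s7=0 clk=1 s9=1
t4.Δ2 s6=1 s1=1 s5=1 s4=0 s3=0 s2=1 s8=0 s0=1 s7=1 clk=1 s9=1
t5.Δ0 s6=1 s1=1 s5=1 s4=0 s3=0 s2=1 s8=0 s0=1 s7=1 clk=1 s9=1
t5.Δ1 s6=1 s1=1 s5=1 s4=0 s3=0 s2=1 s8=0 s0=1 s7=1 clk=0 s9=1
t6.Δ0 s6=1 s1=1 s5=1 s4=0 s3=0 s2=1 s8=0 s0=1 s7=1 clk=0 s9=1
t6.Δ1 s6=1 s1=1 s5=1 s4=0 s3=0 s2=1 s8=0 s0=1 s7=1 clk=1 s9=1
t6.Δ2 s6=1 s1=1 s5=1 s4=0 s3=0 s2=1 s8=0 s0=1 s7=0 clk=1 s9=1
t7.Δ0 s6=1 s1=1 s5=1 s4=0 s3=0 s2=1 s8=0 s0=1 s7=0 clk=1 s9=1
t7.Δ1 s6=1 s1=1 s5=1 s4=0 s3=0 s2=1 s8=0 s0=1 s7=0 clk=0 s9=1
t8.Δ0 s6=1 s1=1 s5=1 s4=0 s3=0 s2=1 s8=0 s0=1 s7=0 clk=0 s9=1
t8.Δ1 s6=1 s1=1 s5=1 s4=0 s3=0 s2=1 s8=0 s0=1 s7=0 clk=1 s9=1
t8.Δ2 s6=1 s1=1 s5=1 s4=0 s3=0 s2=1 s8=0 s0=1 s7=1 clk=1 s9=1
t9.Δ0 s6=1 s1=1 s5=1 s4=0 s3=0 s2=1 s8=0 s0=1 s7=1 clk=1 s9=1
t9.Δ1 s6=1 s1=1 s5=1 s4=0 s3=0 s2=1 s8=0 s0=1 s7=1 clk=0 s9=1
t10.Δ0 s6=1 s1=1 s5=1 s4=0 s3=0 s2=1 s8=0 s0=1 s7=1 clk=0 s9=1
t10.Δ1 s6=1 s1=1 s5=1 s4=0 s3=0 s2=1 s8=0 s0=1 s7=1 clk=1 s9=1
t10.Δ2 s6=1 s1=1 s5=1 s4=0 s3=0 s2=1 s8=0 s0=1 s7=0 clk=1 s9=1
t11.Δ0 s6=1 s1=1 s5=1 s4=0 s3=0 s2=1 s8=0 s0=1 s7=0 clk=1 s9=1
t11.Δ1 s6=1 s1=1 s5=1 s4=0 s3=0 s2=1 s8=0 s0=1 s7=0 clk=0 s9=1
t12.Δ0 s6=1 s1=1 s5=1 s4=0 s3=0 s2=1 s8=0 s0=1 s7=0 clk=0 s9=1
t12.Δ1 s6=1 s1=1 s5=1 s4=0 s3=0 s2=1 s8=0 s0=1 s7=0 clk=1 s9=1
t12.Δ2 s6=1 s1=1 s5=1 s4=0 s3=0 s2=1 s8=0 s0=1 s7=1 clk=1 s9=1
t13.Δ0 s6=1 s1=1 s5=1 s4=0 s3=0 s2=1 s8=0 s0=1 s7=1 clk=1 s9=1
t13.Δ1 s6=1 s1=1 s5=1 s4=0 s3=0 s2=1 s8=0 s0=1 s7=1 clk=0 s9=1
t14.Δ0 s6=1 s1=1 s5=1 s4=0 s3=0 s2=1 s8=0 s0=1 s7=1 clk=0 s9=1
t14.Δ1 s6=1 s1=1 s5=1 s4=0 s3=0 s2=1 s8=0 s0=1 s7=1 clk=1 s9=1
t14.Δ2 s6=1 s1=1 s5=1 s4=0 s3=0 s2=1 s8=0 s0=1 s7=0 clk=1 s9=1
t15.Δ0 s6=1 s1=1 s5=1 s4=0 s3=0 s2=1 s8=0 s0=1 s7=0 clk=1 s9=1
t15.Δ1 s6=1 s1=1 s5=1 s4=0 s3=0 s2=1 s8=0 s0=1 s7=0 clk=0 s9=1
t16.Δ0 s6=1 s1=1 s5=1 s4=0 s3=0 s2=1 s8=0 s0=1 s7=0 clk=0 s9=1
t16.Δ1 s6=1 s1=1 s5=1 s4=0 s3=0 s2=1 s8=0 s0=1 s7=0 clk=1 s9=1
t16.Δ2 s6=1 s1=1 s5=1 s4=0 s3=0 s2=1 s8=0 s0=1 s7=1 clk=1 s9=1
t17.Δ0 s6=1 s1=1 s5=1 s4=0 s3=0 s2=1 s8=0 s0=1 s7=1 clk=1 s9=1
t17.Δ1 s6=1 s1=1 s5=1 s4=0 s3=0 s2=1 s8=0 s0=1 s7=1 clk=0 s9=1

1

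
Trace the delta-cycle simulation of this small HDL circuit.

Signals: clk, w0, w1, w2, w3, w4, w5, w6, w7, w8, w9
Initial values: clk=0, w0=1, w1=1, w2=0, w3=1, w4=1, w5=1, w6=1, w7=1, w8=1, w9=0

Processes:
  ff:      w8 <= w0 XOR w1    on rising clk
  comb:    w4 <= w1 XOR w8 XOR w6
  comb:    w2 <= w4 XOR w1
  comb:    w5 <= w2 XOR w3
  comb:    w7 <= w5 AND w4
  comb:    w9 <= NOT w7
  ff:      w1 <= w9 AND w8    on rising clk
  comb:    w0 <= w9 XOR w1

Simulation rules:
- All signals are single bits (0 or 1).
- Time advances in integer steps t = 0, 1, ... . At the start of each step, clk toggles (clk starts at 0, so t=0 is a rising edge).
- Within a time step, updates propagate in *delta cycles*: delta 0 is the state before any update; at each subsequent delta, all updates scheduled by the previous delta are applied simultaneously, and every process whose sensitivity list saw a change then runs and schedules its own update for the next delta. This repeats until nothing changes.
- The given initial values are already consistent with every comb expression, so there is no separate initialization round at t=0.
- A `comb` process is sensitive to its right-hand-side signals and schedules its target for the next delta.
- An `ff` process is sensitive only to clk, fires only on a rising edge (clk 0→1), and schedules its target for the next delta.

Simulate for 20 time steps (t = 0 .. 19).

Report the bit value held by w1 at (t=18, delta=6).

[bits: w4,w1,w7,w3,w9,w2,w5,clk,w6,w0,w8]
t=0: Δ0=11110010111 Δ1=11110011111 Δ2=10110011110 Δ3=10110111100 Δ4=10110101100 Δ5=10010101100 Δ6=10011101100 Δ7=10011101110 | 7Δ
t=1: Δ0=10011101110 Δ1=10011100110 | 1Δ
t=2: Δ0=10011100110 Δ1=10011101110 Δ2=10011101111 Δ3=00011101111 Δ4=00011001111 Δ5=00011011111 | 5Δ
t=3: Δ0=00011011111 Δ1=00011010111 | 1Δ
t=4: Δ0=00011010111 Δ1=00011011111 Δ2=01011011111 Δ3=11011111101 Δ4=11111001101 Δ5=11010011101 Δ6=11111011111 Δ7=11110011101 Δ8=11110011111 | 8Δ
t=5: Δ0=11110011111 Δ1=11110010111 | 1Δ
t=6: Δ0=11110010111 Δ1=11110011111 Δ2=10110011110 Δ3=10110111100 Δ4=10110101100 Δ5=10010101100 Δ6=10011101100 Δ7=10011101110 | 7Δ
t=7: Δ0=10011101110 Δ1=10011100110 | 1Δ
t=8: Δ0=10011100110 Δ1=10011101110 Δ2=10011101111 Δ3=00011101111 Δ4=00011001111 Δ5=00011011111 | 5Δ
t=9: Δ0=00011011111 Δ1=00011010111 | 1Δ
t=10: Δ0=00011010111 Δ1=00011011111 Δ2=01011011111 Δ3=11011111101 Δ4=11111001101 Δ5=11010011101 Δ6=11111011111 Δ7=11110011101 Δ8=11110011111 | 8Δ
t=11: Δ0=11110011111 Δ1=11110010111 | 1Δ
t=12: Δ0=11110010111 Δ1=11110011111 Δ2=10110011110 Δ3=10110111100 Δ4=10110101100 Δ5=10010101100 Δ6=10011101100 Δ7=10011101110 | 7Δ
t=13: Δ0=10011101110 Δ1=10011100110 | 1Δ
t=14: Δ0=10011100110 Δ1=10011101110 Δ2=10011101111 Δ3=00011101111 Δ4=00011001111 Δ5=00011011111 | 5Δ
t=15: Δ0=00011011111 Δ1=00011010111 | 1Δ
t=16: Δ0=00011010111 Δ1=00011011111 Δ2=01011011111 Δ3=11011111101 Δ4=11111001101 Δ5=11010011101 Δ6=11111011111 Δ7=11110011101 Δ8=11110011111 | 8Δ
t=17: Δ0=11110011111 Δ1=11110010111 | 1Δ
t=18: Δ0=11110010111 Δ1=11110011111 Δ2=10110011110 Δ3=10110111100 Δ4=10110101100 Δ5=10010101100 Δ6=10011101100 Δ7=10011101110 | 7Δ
t=19: Δ0=10011101110 Δ1=10011100110 | 1Δ

0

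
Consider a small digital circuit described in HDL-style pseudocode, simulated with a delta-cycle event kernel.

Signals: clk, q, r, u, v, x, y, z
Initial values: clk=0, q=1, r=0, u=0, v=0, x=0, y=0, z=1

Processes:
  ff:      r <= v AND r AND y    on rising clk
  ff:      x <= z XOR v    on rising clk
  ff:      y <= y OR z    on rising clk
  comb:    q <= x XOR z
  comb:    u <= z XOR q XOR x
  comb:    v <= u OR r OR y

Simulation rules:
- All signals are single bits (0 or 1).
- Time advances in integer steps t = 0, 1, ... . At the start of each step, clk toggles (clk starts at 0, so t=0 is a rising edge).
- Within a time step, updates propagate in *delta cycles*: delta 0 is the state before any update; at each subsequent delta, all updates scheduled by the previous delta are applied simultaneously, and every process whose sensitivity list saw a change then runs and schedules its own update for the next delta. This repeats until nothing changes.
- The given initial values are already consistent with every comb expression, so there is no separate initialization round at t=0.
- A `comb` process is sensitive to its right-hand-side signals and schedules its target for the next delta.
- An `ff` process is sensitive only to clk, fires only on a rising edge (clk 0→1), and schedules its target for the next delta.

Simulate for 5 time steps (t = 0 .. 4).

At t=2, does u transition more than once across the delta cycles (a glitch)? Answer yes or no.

yes

t0.Δ0 y=0 v=0 u=0 q=1 r=0 z=1 clk=0 x=0
t0.Δ1 y=0 v=0 u=0 q=1 r=0 z=1 clk=1 x=0
t0.Δ2 y=1 v=0 u=0 q=1 r=0 z=1 clk=1 x=1
t0.Δ3 y=1 v=1 u=1 q=0 r=0 z=1 clk=1 x=1
t0.Δ4 y=1 v=1 u=0 q=0 r=0 z=1 clk=1 x=1
t1.Δ0 y=1 v=1 u=0 q=0 r=0 z=1 clk=1 x=1
t1.Δ1 y=1 v=1 u=0 q=0 r=0 z=1 clk=0 x=1
t2.Δ0 y=1 v=1 u=0 q=0 r=0 z=1 clk=0 x=1
t2.Δ1 y=1 v=1 u=0 q=0 r=0 z=1 clk=1 x=1
t2.Δ2 y=1 v=1 u=0 q=0 r=0 z=1 clk=1 x=0
t2.Δ3 y=1 v=1 u=1 q=1 r=0 z=1 clk=1 x=0
t2.Δ4 y=1 v=1 u=0 q=1 r=0 z=1 clk=1 x=0
t3.Δ0 y=1 v=1 u=0 q=1 r=0 z=1 clk=1 x=0
t3.Δ1 y=1 v=1 u=0 q=1 r=0 z=1 clk=0 x=0
t4.Δ0 y=1 v=1 u=0 q=1 r=0 z=1 clk=0 x=0
t4.Δ1 y=1 v=1 u=0 q=1 r=0 z=1 clk=1 x=0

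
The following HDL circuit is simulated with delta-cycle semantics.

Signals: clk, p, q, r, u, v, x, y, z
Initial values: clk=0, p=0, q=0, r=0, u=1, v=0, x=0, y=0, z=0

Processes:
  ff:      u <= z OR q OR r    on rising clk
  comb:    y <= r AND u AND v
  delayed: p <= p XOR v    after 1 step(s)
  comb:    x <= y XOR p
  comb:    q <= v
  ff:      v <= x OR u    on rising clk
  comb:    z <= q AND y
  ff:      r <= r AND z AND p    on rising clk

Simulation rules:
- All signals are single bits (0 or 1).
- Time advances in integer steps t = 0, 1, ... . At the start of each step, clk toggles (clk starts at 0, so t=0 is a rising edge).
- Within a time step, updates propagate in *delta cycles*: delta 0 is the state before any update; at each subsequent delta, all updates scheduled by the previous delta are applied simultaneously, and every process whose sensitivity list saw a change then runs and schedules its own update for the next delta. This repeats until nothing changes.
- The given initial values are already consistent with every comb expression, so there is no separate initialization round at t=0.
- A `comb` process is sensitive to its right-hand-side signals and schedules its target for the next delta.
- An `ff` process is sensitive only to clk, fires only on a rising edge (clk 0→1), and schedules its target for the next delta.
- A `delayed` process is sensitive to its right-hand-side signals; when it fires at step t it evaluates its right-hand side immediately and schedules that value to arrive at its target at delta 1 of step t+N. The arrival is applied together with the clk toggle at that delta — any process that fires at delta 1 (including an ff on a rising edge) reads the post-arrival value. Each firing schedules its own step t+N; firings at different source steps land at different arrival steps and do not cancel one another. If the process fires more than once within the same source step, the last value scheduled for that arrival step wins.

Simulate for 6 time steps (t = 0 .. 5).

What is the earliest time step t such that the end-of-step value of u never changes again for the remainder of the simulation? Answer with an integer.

2

t=0 Δ0: clk=0 z=0 q=0 v=0 x=0 r=0 u=1 p=0 y=0
  Δ1: clk:0→1
  Δ2: v:0→1, u:1→0
  Δ3: q:0→1
  (3Δ to stable)
t=1 Δ0: clk=1 z=0 q=1 v=1 x=0 r=0 u=0 p=0 y=0
  Δ1: clk:1→0, p:0→1
  Δ2: x:0→1
  (2Δ to stable)
t=2 Δ0: clk=0 z=0 q=1 v=1 x=1 r=0 u=0 p=1 y=0
  Δ1: clk:0→1, p:1→0
  Δ2: x:1→0, u:0→1
  (2Δ to stable)
t=3 Δ0: clk=1 z=0 q=1 v=1 x=0 r=0 u=1 p=0 y=0
  Δ1: clk:1→0, p:0→1
  Δ2: x:0→1
  (2Δ to stable)
t=4 Δ0: clk=0 z=0 q=1 v=1 x=1 r=0 u=1 p=1 y=0
  Δ1: clk:0→1, p:1→0
  Δ2: x:1→0
  (2Δ to stable)
t=5 Δ0: clk=1 z=0 q=1 v=1 x=0 r=0 u=1 p=0 y=0
  Δ1: clk:1→0, p:0→1
  Δ2: x:0→1
  (2Δ to stable)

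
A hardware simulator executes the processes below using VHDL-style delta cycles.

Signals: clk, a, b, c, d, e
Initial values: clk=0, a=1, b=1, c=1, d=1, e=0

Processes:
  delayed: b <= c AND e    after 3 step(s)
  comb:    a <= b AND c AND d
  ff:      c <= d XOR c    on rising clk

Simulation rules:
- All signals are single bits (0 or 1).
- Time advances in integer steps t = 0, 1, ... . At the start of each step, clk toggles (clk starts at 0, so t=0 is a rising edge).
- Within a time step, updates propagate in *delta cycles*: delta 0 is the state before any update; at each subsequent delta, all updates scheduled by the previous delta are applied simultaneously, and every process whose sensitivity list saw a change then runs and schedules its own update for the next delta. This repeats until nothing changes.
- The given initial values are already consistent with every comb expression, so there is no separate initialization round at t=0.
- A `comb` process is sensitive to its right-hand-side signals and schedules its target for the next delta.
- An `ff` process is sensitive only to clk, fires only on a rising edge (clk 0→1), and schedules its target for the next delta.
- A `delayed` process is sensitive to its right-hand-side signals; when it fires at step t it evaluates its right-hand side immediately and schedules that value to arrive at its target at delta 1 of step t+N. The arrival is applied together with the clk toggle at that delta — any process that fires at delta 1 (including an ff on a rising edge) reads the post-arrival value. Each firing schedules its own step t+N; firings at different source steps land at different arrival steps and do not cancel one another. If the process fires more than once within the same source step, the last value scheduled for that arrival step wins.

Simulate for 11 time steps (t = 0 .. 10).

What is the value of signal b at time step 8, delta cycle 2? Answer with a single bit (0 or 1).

0

[bits: c,e,d,b,a,clk]
t=0: Δ0=101110 Δ1=101111 Δ2=001111 Δ3=001101 | 3Δ
t=1: Δ0=001101 Δ1=001100 | 1Δ
t=2: Δ0=001100 Δ1=001101 Δ2=101101 Δ3=101111 | 3Δ
t=3: Δ0=101111 Δ1=101010 Δ2=101000 | 2Δ
t=4: Δ0=101000 Δ1=101001 Δ2=001001 | 2Δ
t=5: Δ0=001001 Δ1=001000 | 1Δ
t=6: Δ0=001000 Δ1=001001 Δ2=101001 | 2Δ
t=7: Δ0=101001 Δ1=101000 | 1Δ
t=8: Δ0=101000 Δ1=101001 Δ2=001001 | 2Δ
t=9: Δ0=001001 Δ1=001000 | 1Δ
t=10: Δ0=001000 Δ1=001001 Δ2=101001 | 2Δ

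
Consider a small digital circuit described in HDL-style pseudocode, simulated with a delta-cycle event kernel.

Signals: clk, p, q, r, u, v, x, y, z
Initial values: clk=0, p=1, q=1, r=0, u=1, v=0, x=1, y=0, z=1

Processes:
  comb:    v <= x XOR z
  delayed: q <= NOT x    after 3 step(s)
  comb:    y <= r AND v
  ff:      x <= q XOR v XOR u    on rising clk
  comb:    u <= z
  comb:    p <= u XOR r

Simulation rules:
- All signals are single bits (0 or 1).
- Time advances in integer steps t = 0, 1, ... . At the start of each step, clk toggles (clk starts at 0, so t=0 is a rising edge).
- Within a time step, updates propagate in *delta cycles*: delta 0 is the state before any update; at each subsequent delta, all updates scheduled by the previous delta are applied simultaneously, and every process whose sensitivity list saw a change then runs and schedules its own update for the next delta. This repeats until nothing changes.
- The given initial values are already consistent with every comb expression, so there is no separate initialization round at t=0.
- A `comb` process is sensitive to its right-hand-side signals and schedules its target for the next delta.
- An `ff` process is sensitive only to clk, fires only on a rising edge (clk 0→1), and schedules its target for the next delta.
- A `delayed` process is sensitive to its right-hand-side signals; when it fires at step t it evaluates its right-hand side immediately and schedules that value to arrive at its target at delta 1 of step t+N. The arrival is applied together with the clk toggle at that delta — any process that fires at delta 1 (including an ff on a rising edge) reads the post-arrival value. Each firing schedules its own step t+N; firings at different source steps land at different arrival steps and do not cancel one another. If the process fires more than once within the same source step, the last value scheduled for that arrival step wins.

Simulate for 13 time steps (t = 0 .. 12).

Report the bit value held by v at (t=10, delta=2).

t=0 Δ0: q=1 z=1 r=0 v=0 u=1 p=1 x=1 y=0 clk=0
  Δ1: clk:0→1
  Δ2: x:1→0
  Δ3: v:0→1
  (3Δ to stable)
t=1 Δ0: q=1 z=1 r=0 v=1 u=1 p=1 x=0 y=0 clk=1
  Δ1: clk:1→0
  (1Δ to stable)
t=2 Δ0: q=1 z=1 r=0 v=1 u=1 p=1 x=0 y=0 clk=0
  Δ1: clk:0→1
  Δ2: x:0→1
  Δ3: v:1→0
  (3Δ to stable)
t=3 Δ0: q=1 z=1 r=0 v=0 u=1 p=1 x=1 y=0 clk=1
  Δ1: clk:1→0
  (1Δ to stable)
t=4 Δ0: q=1 z=1 r=0 v=0 u=1 p=1 x=1 y=0 clk=0
  Δ1: clk:0→1
  Δ2: x:1→0
  Δ3: v:0→1
  (3Δ to stable)
t=5 Δ0: q=1 z=1 r=0 v=1 u=1 p=1 x=0 y=0 clk=1
  Δ1: q:1→0, clk:1→0
  (1Δ to stable)
t=6 Δ0: q=0 z=1 r=0 v=1 u=1 p=1 x=0 y=0 clk=0
  Δ1: clk:0→1
  (1Δ to stable)
t=7 Δ0: q=0 z=1 r=0 v=1 u=1 p=1 x=0 y=0 clk=1
  Δ1: q:0→1, clk:1→0
  (1Δ to stable)
t=8 Δ0: q=1 z=1 r=0 v=1 u=1 p=1 x=0 y=0 clk=0
  Δ1: clk:0→1
  Δ2: x:0→1
  Δ3: v:1→0
  (3Δ to stable)
t=9 Δ0: q=1 z=1 r=0 v=0 u=1 p=1 x=1 y=0 clk=1
  Δ1: clk:1→0
  (1Δ to stable)
t=10 Δ0: q=1 z=1 r=0 v=0 u=1 p=1 x=1 y=0 clk=0
  Δ1: clk:0→1
  Δ2: x:1→0
  Δ3: v:0→1
  (3Δ to stable)
t=11 Δ0: q=1 z=1 r=0 v=1 u=1 p=1 x=0 y=0 clk=1
  Δ1: q:1→0, clk:1→0
  (1Δ to stable)
t=12 Δ0: q=0 z=1 r=0 v=1 u=1 p=1 x=0 y=0 clk=0
  Δ1: clk:0→1
  (1Δ to stable)

0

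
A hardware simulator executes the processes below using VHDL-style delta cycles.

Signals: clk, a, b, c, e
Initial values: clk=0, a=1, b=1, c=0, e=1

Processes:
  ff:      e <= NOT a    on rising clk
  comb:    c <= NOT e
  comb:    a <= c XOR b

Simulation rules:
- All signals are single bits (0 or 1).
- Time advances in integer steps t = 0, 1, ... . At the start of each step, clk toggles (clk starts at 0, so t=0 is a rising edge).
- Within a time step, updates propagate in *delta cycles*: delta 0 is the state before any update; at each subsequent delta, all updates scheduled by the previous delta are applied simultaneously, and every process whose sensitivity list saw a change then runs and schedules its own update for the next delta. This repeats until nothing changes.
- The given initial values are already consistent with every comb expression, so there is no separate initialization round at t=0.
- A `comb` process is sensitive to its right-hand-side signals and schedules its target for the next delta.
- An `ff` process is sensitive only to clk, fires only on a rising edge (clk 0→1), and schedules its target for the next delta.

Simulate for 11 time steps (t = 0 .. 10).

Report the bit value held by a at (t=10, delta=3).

[bits: clk,e,c,b,a]
t=0: Δ0=01011 Δ1=11011 Δ2=10011 Δ3=10111 Δ4=10110 | 4Δ
t=1: Δ0=10110 Δ1=00110 | 1Δ
t=2: Δ0=00110 Δ1=10110 Δ2=11110 Δ3=11010 Δ4=11011 | 4Δ
t=3: Δ0=11011 Δ1=01011 | 1Δ
t=4: Δ0=01011 Δ1=11011 Δ2=10011 Δ3=10111 Δ4=10110 | 4Δ
t=5: Δ0=10110 Δ1=00110 | 1Δ
t=6: Δ0=00110 Δ1=10110 Δ2=11110 Δ3=11010 Δ4=11011 | 4Δ
t=7: Δ0=11011 Δ1=01011 | 1Δ
t=8: Δ0=01011 Δ1=11011 Δ2=10011 Δ3=10111 Δ4=10110 | 4Δ
t=9: Δ0=10110 Δ1=00110 | 1Δ
t=10: Δ0=00110 Δ1=10110 Δ2=11110 Δ3=11010 Δ4=11011 | 4Δ

0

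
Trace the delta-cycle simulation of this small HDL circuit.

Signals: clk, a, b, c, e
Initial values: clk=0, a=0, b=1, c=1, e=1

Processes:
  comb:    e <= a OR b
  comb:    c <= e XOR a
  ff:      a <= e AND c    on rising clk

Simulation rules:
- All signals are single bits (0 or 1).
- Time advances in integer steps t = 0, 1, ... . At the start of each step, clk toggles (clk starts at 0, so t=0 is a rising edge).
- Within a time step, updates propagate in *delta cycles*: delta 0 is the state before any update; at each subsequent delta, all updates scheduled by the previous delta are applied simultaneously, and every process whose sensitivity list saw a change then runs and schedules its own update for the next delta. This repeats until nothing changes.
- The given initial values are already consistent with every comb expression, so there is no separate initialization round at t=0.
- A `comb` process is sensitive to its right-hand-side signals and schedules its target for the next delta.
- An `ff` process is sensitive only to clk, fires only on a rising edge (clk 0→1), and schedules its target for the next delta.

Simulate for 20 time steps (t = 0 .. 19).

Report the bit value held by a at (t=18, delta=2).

0

[bits: b,a,c,clk,e]
t=0: Δ0=10101 Δ1=10111 Δ2=11111 Δ3=11011 | 3Δ
t=1: Δ0=11011 Δ1=11001 | 1Δ
t=2: Δ0=11001 Δ1=11011 Δ2=10011 Δ3=10111 | 3Δ
t=3: Δ0=10111 Δ1=10101 | 1Δ
t=4: Δ0=10101 Δ1=10111 Δ2=11111 Δ3=11011 | 3Δ
t=5: Δ0=11011 Δ1=11001 | 1Δ
t=6: Δ0=11001 Δ1=11011 Δ2=10011 Δ3=10111 | 3Δ
t=7: Δ0=10111 Δ1=10101 | 1Δ
t=8: Δ0=10101 Δ1=10111 Δ2=11111 Δ3=11011 | 3Δ
t=9: Δ0=11011 Δ1=11001 | 1Δ
t=10: Δ0=11001 Δ1=11011 Δ2=10011 Δ3=10111 | 3Δ
t=11: Δ0=10111 Δ1=10101 | 1Δ
t=12: Δ0=10101 Δ1=10111 Δ2=11111 Δ3=11011 | 3Δ
t=13: Δ0=11011 Δ1=11001 | 1Δ
t=14: Δ0=11001 Δ1=11011 Δ2=10011 Δ3=10111 | 3Δ
t=15: Δ0=10111 Δ1=10101 | 1Δ
t=16: Δ0=10101 Δ1=10111 Δ2=11111 Δ3=11011 | 3Δ
t=17: Δ0=11011 Δ1=11001 | 1Δ
t=18: Δ0=11001 Δ1=11011 Δ2=10011 Δ3=10111 | 3Δ
t=19: Δ0=10111 Δ1=10101 | 1Δ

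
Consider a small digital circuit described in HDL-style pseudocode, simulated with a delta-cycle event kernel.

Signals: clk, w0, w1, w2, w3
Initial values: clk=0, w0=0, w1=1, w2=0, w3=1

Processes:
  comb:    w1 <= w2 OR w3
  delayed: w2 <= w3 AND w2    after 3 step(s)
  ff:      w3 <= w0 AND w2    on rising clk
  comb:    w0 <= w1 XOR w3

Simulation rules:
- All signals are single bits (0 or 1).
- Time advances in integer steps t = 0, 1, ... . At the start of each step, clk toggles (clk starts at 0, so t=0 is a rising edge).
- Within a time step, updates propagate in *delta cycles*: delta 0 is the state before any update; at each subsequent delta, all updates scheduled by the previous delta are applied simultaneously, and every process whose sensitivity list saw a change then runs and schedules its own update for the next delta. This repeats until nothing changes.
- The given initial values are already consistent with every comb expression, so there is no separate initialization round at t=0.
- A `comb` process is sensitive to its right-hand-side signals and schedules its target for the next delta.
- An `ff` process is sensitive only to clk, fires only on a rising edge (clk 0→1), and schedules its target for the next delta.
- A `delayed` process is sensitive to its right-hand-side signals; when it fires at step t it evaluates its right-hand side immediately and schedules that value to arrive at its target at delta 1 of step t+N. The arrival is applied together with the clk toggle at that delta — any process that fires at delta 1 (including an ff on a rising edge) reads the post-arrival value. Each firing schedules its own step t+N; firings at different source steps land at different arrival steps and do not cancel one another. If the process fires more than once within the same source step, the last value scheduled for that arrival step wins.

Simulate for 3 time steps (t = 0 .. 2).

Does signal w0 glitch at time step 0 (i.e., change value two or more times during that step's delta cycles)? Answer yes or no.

[bits: w1,w2,clk,w0,w3]
t=0: Δ0=10001 Δ1=10101 Δ2=10100 Δ3=00110 Δ4=00100 | 4Δ
t=1: Δ0=00100 Δ1=00000 | 1Δ
t=2: Δ0=00000 Δ1=00100 | 1Δ

yes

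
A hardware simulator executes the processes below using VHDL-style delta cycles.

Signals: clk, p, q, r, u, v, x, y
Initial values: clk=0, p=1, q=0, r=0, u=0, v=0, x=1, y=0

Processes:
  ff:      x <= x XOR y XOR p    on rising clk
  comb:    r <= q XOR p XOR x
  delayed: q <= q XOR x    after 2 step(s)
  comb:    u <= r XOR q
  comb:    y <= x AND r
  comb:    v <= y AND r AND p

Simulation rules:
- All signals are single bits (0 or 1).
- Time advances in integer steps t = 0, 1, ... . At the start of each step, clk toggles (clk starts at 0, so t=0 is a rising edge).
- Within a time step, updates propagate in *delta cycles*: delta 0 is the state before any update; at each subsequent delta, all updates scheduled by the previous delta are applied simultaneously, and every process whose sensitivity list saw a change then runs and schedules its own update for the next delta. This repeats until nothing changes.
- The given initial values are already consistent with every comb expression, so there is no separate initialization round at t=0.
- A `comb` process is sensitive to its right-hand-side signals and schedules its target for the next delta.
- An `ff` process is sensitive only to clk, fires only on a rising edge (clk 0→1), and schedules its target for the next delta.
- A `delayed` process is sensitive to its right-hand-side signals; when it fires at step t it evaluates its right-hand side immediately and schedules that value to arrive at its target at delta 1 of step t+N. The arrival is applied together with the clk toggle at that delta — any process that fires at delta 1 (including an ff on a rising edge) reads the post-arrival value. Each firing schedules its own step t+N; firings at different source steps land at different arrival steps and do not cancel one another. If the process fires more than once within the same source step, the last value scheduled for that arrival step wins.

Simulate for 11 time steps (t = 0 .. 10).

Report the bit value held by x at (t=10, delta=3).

0

t0.Δ0 u=0 clk=0 r=0 q=0 x=1 v=0 p=1 y=0
t0.Δ1 u=0 clk=1 r=0 q=0 x=1 v=0 p=1 y=0
t0.Δ2 u=0 clk=1 r=0 q=0 x=0 v=0 p=1 y=0
t0.Δ3 u=0 clk=1 r=1 q=0 x=0 v=0 p=1 y=0
t0.Δ4 u=1 clk=1 r=1 q=0 x=0 v=0 p=1 y=0
t1.Δ0 u=1 clk=1 r=1 q=0 x=0 v=0 p=1 y=0
t1.Δ1 u=1 clk=0 r=1 q=0 x=0 v=0 p=1 y=0
t2.Δ0 u=1 clk=0 r=1 q=0 x=0 v=0 p=1 y=0
t2.Δ1 u=1 clk=1 r=1 q=0 x=0 v=0 p=1 y=0
t2.Δ2 u=1 clk=1 r=1 q=0 x=1 v=0 p=1 y=0
t2.Δ3 u=1 clk=1 r=0 q=0 x=1 v=0 p=1 y=1
t2.Δ4 u=0 clk=1 r=0 q=0 x=1 v=0 p=1 y=0
t3.Δ0 u=0 clk=1 r=0 q=0 x=1 v=0 p=1 y=0
t3.Δ1 u=0 clk=0 r=0 q=0 x=1 v=0 p=1 y=0
t4.Δ0 u=0 clk=0 r=0 q=0 x=1 v=0 p=1 y=0
t4.Δ1 u=0 clk=1 r=0 q=1 x=1 v=0 p=1 y=0
t4.Δ2 u=1 clk=1 r=1 q=1 x=0 v=0 p=1 y=0
t4.Δ3 u=0 clk=1 r=0 q=1 x=0 v=0 p=1 y=0
t4.Δ4 u=1 clk=1 r=0 q=1 x=0 v=0 p=1 y=0
t5.Δ0 u=1 clk=1 r=0 q=1 x=0 v=0 p=1 y=0
t5.Δ1 u=1 clk=0 r=0 q=1 x=0 v=0 p=1 y=0
t6.Δ0 u=1 clk=0 r=0 q=1 x=0 v=0 p=1 y=0
t6.Δ1 u=1 clk=1 r=0 q=1 x=0 v=0 p=1 y=0
t6.Δ2 u=1 clk=1 r=0 q=1 x=1 v=0 p=1 y=0
t6.Δ3 u=1 clk=1 r=1 q=1 x=1 v=0 p=1 y=0
t6.Δ4 u=0 clk=1 r=1 q=1 x=1 v=0 p=1 y=1
t6.Δ5 u=0 clk=1 r=1 q=1 x=1 v=1 p=1 y=1
t7.Δ0 u=0 clk=1 r=1 q=1 x=1 v=1 p=1 y=1
t7.Δ1 u=0 clk=0 r=1 q=1 x=1 v=1 p=1 y=1
t8.Δ0 u=0 clk=0 r=1 q=1 x=1 v=1 p=1 y=1
t8.Δ1 u=0 clk=1 r=1 q=0 x=1 v=1 p=1 y=1
t8.Δ2 u=1 clk=1 r=0 q=0 x=1 v=1 p=1 y=1
t8.Δ3 u=0 clk=1 r=0 q=0 x=1 v=0 p=1 y=0
t9.Δ0 u=0 clk=1 r=0 q=0 x=1 v=0 p=1 y=0
t9.Δ1 u=0 clk=0 r=0 q=0 x=1 v=0 p=1 y=0
t10.Δ0 u=0 clk=0 r=0 q=0 x=1 v=0 p=1 y=0
t10.Δ1 u=0 clk=1 r=0 q=1 x=1 v=0 p=1 y=0
t10.Δ2 u=1 clk=1 r=1 q=1 x=0 v=0 p=1 y=0
t10.Δ3 u=0 clk=1 r=0 q=1 x=0 v=0 p=1 y=0
t10.Δ4 u=1 clk=1 r=0 q=1 x=0 v=0 p=1 y=0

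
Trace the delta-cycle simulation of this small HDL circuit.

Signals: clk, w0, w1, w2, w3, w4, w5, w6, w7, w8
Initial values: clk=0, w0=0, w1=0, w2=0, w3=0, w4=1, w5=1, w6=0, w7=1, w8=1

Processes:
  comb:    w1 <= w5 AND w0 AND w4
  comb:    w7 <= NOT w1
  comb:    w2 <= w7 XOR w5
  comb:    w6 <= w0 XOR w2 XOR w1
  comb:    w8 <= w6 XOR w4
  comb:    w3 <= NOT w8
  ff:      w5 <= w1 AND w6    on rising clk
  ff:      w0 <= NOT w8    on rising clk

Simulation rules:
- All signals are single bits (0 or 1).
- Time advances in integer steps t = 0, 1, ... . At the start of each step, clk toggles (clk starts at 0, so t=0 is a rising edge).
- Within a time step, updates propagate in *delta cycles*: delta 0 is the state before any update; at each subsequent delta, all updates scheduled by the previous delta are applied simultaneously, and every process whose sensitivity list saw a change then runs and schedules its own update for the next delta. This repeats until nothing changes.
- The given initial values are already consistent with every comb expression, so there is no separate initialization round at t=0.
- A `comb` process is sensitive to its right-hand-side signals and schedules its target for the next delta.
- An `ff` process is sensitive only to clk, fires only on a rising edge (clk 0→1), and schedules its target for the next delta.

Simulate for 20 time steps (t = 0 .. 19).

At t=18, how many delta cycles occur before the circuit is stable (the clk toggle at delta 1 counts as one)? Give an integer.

5

t=0 Δ0: w2=0 clk=0 w8=1 w5=1 w0=0 w7=1 w6=0 w1=0 w3=0 w4=1
  Δ1: clk:0→1
  Δ2: w5:1→0
  Δ3: w2:0→1
  Δ4: w6:0→1
  Δ5: w8:1→0
  Δ6: w3:0→1
  (6Δ to stable)
t=1 Δ0: w2=1 clk=1 w8=0 w5=0 w0=0 w7=1 w6=1 w1=0 w3=1 w4=1
  Δ1: clk:1→0
  (1Δ to stable)
t=2 Δ0: w2=1 clk=0 w8=0 w5=0 w0=0 w7=1 w6=1 w1=0 w3=1 w4=1
  Δ1: clk:0→1
  Δ2: w0:0→1
  Δ3: w6:1→0
  Δ4: w8:0→1
  Δ5: w3:1→0
  (5Δ to stable)
t=3 Δ0: w2=1 clk=1 w8=1 w5=0 w0=1 w7=1 w6=0 w1=0 w3=0 w4=1
  Δ1: clk:1→0
  (1Δ to stable)
t=4 Δ0: w2=1 clk=0 w8=1 w5=0 w0=1 w7=1 w6=0 w1=0 w3=0 w4=1
  Δ1: clk:0→1
  Δ2: w0:1→0
  Δ3: w6:0→1
  Δ4: w8:1→0
  Δ5: w3:0→1
  (5Δ to stable)
t=5 Δ0: w2=1 clk=1 w8=0 w5=0 w0=0 w7=1 w6=1 w1=0 w3=1 w4=1
  Δ1: clk:1→0
  (1Δ to stable)
t=6 Δ0: w2=1 clk=0 w8=0 w5=0 w0=0 w7=1 w6=1 w1=0 w3=1 w4=1
  Δ1: clk:0→1
  Δ2: w0:0→1
  Δ3: w6:1→0
  Δ4: w8:0→1
  Δ5: w3:1→0
  (5Δ to stable)
t=7 Δ0: w2=1 clk=1 w8=1 w5=0 w0=1 w7=1 w6=0 w1=0 w3=0 w4=1
  Δ1: clk:1→0
  (1Δ to stable)
t=8 Δ0: w2=1 clk=0 w8=1 w5=0 w0=1 w7=1 w6=0 w1=0 w3=0 w4=1
  Δ1: clk:0→1
  Δ2: w0:1→0
  Δ3: w6:0→1
  Δ4: w8:1→0
  Δ5: w3:0→1
  (5Δ to stable)
t=9 Δ0: w2=1 clk=1 w8=0 w5=0 w0=0 w7=1 w6=1 w1=0 w3=1 w4=1
  Δ1: clk:1→0
  (1Δ to stable)
t=10 Δ0: w2=1 clk=0 w8=0 w5=0 w0=0 w7=1 w6=1 w1=0 w3=1 w4=1
  Δ1: clk:0→1
  Δ2: w0:0→1
  Δ3: w6:1→0
  Δ4: w8:0→1
  Δ5: w3:1→0
  (5Δ to stable)
t=11 Δ0: w2=1 clk=1 w8=1 w5=0 w0=1 w7=1 w6=0 w1=0 w3=0 w4=1
  Δ1: clk:1→0
  (1Δ to stable)
t=12 Δ0: w2=1 clk=0 w8=1 w5=0 w0=1 w7=1 w6=0 w1=0 w3=0 w4=1
  Δ1: clk:0→1
  Δ2: w0:1→0
  Δ3: w6:0→1
  Δ4: w8:1→0
  Δ5: w3:0→1
  (5Δ to stable)
t=13 Δ0: w2=1 clk=1 w8=0 w5=0 w0=0 w7=1 w6=1 w1=0 w3=1 w4=1
  Δ1: clk:1→0
  (1Δ to stable)
t=14 Δ0: w2=1 clk=0 w8=0 w5=0 w0=0 w7=1 w6=1 w1=0 w3=1 w4=1
  Δ1: clk:0→1
  Δ2: w0:0→1
  Δ3: w6:1→0
  Δ4: w8:0→1
  Δ5: w3:1→0
  (5Δ to stable)
t=15 Δ0: w2=1 clk=1 w8=1 w5=0 w0=1 w7=1 w6=0 w1=0 w3=0 w4=1
  Δ1: clk:1→0
  (1Δ to stable)
t=16 Δ0: w2=1 clk=0 w8=1 w5=0 w0=1 w7=1 w6=0 w1=0 w3=0 w4=1
  Δ1: clk:0→1
  Δ2: w0:1→0
  Δ3: w6:0→1
  Δ4: w8:1→0
  Δ5: w3:0→1
  (5Δ to stable)
t=17 Δ0: w2=1 clk=1 w8=0 w5=0 w0=0 w7=1 w6=1 w1=0 w3=1 w4=1
  Δ1: clk:1→0
  (1Δ to stable)
t=18 Δ0: w2=1 clk=0 w8=0 w5=0 w0=0 w7=1 w6=1 w1=0 w3=1 w4=1
  Δ1: clk:0→1
  Δ2: w0:0→1
  Δ3: w6:1→0
  Δ4: w8:0→1
  Δ5: w3:1→0
  (5Δ to stable)
t=19 Δ0: w2=1 clk=1 w8=1 w5=0 w0=1 w7=1 w6=0 w1=0 w3=0 w4=1
  Δ1: clk:1→0
  (1Δ to stable)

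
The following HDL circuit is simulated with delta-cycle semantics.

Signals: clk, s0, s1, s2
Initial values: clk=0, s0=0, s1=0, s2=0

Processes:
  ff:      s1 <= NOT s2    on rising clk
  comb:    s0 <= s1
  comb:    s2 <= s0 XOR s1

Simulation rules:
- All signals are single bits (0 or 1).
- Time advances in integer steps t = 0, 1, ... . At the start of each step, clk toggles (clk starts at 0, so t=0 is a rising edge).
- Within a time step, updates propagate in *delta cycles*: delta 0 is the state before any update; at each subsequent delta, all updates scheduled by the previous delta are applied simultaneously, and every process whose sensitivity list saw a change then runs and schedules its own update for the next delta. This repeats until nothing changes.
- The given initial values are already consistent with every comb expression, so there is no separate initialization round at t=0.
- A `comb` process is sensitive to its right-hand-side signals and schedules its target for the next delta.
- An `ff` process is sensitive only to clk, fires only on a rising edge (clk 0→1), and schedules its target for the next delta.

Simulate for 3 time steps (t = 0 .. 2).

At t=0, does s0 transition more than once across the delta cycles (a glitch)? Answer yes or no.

[bits: s2,clk,s1,s0]
t=0: Δ0=0000 Δ1=0100 Δ2=0110 Δ3=1111 Δ4=0111 | 4Δ
t=1: Δ0=0111 Δ1=0011 | 1Δ
t=2: Δ0=0011 Δ1=0111 | 1Δ

no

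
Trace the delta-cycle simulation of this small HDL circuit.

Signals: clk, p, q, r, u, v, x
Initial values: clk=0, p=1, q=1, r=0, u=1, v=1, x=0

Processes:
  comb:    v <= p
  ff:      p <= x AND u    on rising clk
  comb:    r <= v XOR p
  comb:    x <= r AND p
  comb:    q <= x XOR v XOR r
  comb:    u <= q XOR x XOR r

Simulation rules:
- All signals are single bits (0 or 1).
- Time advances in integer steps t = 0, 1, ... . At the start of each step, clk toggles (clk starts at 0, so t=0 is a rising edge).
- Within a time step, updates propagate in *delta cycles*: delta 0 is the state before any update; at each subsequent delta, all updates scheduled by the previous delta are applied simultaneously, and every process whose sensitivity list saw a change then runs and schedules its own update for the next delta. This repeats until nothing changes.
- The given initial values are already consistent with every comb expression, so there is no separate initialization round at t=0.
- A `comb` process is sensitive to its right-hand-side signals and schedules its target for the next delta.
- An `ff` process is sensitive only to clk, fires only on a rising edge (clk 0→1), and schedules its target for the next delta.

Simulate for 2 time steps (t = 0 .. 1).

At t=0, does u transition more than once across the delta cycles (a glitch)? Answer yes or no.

yes

t=0 Δ0: clk=0 x=0 p=1 u=1 q=1 v=1 r=0
  Δ1: clk:0→1
  Δ2: p:1→0
  Δ3: v:1→0, r:0→1
  Δ4: u:1→0, r:1→0
  Δ5: u:0→1, q:1→0
  Δ6: u:1→0
  (6Δ to stable)
t=1 Δ0: clk=1 x=0 p=0 u=0 q=0 v=0 r=0
  Δ1: clk:1→0
  (1Δ to stable)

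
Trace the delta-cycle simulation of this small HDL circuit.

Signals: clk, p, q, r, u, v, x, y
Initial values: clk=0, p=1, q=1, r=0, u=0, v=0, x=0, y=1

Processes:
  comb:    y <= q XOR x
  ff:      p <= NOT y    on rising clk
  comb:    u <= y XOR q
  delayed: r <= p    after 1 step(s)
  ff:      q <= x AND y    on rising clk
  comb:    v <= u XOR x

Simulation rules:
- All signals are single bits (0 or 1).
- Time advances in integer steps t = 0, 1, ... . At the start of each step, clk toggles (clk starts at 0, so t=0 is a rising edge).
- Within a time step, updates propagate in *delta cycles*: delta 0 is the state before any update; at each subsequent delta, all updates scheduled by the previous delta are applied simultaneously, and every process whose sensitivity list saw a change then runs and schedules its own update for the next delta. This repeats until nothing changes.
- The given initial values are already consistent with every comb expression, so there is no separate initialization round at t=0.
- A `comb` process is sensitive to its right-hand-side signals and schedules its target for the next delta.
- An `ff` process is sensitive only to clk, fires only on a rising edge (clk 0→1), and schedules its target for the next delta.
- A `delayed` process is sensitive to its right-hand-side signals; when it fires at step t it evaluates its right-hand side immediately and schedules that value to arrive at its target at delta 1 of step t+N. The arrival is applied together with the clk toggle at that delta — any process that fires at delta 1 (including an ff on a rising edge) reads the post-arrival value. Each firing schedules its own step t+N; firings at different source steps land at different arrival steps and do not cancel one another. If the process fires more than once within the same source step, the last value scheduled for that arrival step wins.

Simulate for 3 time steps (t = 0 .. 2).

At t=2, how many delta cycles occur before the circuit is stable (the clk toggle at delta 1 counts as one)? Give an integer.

t0.Δ0 u=0 y=1 v=0 q=1 p=1 clk=0 r=0 x=0
t0.Δ1 u=0 y=1 v=0 q=1 p=1 clk=1 r=0 x=0
t0.Δ2 u=0 y=1 v=0 q=0 p=0 clk=1 r=0 x=0
t0.Δ3 u=1 y=0 v=0 q=0 p=0 clk=1 r=0 x=0
t0.Δ4 u=0 y=0 v=1 q=0 p=0 clk=1 r=0 x=0
t0.Δ5 u=0 y=0 v=0 q=0 p=0 clk=1 r=0 x=0
t1.Δ0 u=0 y=0 v=0 q=0 p=0 clk=1 r=0 x=0
t1.Δ1 u=0 y=0 v=0 q=0 p=0 clk=0 r=0 x=0
t2.Δ0 u=0 y=0 v=0 q=0 p=0 clk=0 r=0 x=0
t2.Δ1 u=0 y=0 v=0 q=0 p=0 clk=1 r=0 x=0
t2.Δ2 u=0 y=0 v=0 q=0 p=1 clk=1 r=0 x=0

2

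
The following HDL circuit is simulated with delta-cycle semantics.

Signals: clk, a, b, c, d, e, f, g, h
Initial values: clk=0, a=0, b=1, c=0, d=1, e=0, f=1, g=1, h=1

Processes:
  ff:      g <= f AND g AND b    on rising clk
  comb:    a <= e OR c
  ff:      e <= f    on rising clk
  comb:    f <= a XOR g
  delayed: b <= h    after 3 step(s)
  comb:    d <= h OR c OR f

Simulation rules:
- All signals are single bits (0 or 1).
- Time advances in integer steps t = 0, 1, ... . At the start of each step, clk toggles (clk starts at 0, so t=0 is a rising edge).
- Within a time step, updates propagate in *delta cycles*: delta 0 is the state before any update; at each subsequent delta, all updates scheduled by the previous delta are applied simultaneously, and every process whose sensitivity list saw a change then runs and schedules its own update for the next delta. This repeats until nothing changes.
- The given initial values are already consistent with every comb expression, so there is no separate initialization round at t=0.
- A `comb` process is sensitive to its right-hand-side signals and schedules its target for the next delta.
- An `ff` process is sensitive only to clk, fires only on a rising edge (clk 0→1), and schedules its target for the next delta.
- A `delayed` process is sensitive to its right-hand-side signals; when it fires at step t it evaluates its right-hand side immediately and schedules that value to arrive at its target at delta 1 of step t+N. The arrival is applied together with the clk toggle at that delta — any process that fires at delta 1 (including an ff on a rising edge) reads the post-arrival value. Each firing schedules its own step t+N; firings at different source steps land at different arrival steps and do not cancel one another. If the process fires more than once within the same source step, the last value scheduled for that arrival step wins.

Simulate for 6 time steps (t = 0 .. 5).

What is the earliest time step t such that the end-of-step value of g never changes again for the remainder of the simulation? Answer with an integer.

t0.Δ0 d=1 c=0 e=0 clk=0 h=1 a=0 g=1 b=1 f=1
t0.Δ1 d=1 c=0 e=0 clk=1 h=1 a=0 g=1 b=1 f=1
t0.Δ2 d=1 c=0 e=1 clk=1 h=1 a=0 g=1 b=1 f=1
t0.Δ3 d=1 c=0 e=1 clk=1 h=1 a=1 g=1 b=1 f=1
t0.Δ4 d=1 c=0 e=1 clk=1 h=1 a=1 g=1 b=1 f=0
t1.Δ0 d=1 c=0 e=1 clk=1 h=1 a=1 g=1 b=1 f=0
t1.Δ1 d=1 c=0 e=1 clk=0 h=1 a=1 g=1 b=1 f=0
t2.Δ0 d=1 c=0 e=1 clk=0 h=1 a=1 g=1 b=1 f=0
t2.Δ1 d=1 c=0 e=1 clk=1 h=1 a=1 g=1 b=1 f=0
t2.Δ2 d=1 c=0 e=0 clk=1 h=1 a=1 g=0 b=1 f=0
t2.Δ3 d=1 c=0 e=0 clk=1 h=1 a=0 g=0 b=1 f=1
t2.Δ4 d=1 c=0 e=0 clk=1 h=1 a=0 g=0 b=1 f=0
t3.Δ0 d=1 c=0 e=0 clk=1 h=1 a=0 g=0 b=1 f=0
t3.Δ1 d=1 c=0 e=0 clk=0 h=1 a=0 g=0 b=1 f=0
t4.Δ0 d=1 c=0 e=0 clk=0 h=1 a=0 g=0 b=1 f=0
t4.Δ1 d=1 c=0 e=0 clk=1 h=1 a=0 g=0 b=1 f=0
t5.Δ0 d=1 c=0 e=0 clk=1 h=1 a=0 g=0 b=1 f=0
t5.Δ1 d=1 c=0 e=0 clk=0 h=1 a=0 g=0 b=1 f=0

2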